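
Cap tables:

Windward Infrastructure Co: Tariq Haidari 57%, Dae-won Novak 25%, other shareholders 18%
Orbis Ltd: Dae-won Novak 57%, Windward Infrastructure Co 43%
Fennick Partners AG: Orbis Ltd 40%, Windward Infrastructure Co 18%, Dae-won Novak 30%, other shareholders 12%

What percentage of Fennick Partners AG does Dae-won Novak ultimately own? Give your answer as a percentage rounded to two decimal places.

61.60%

Dae-won reaches Fennick along 4 paths.
Via Orbis: 57% × 40% = 22.8%.
Via Windward → Orbis: 25% × 43% × 40% = 4.3%.
Via Windward: 25% × 18% = 4.5%.
Direct stake: 30% = 30%.
Total: 22.8% + 4.3% + 4.5% + 30% = 61.6%.
Rounded: 61.60%.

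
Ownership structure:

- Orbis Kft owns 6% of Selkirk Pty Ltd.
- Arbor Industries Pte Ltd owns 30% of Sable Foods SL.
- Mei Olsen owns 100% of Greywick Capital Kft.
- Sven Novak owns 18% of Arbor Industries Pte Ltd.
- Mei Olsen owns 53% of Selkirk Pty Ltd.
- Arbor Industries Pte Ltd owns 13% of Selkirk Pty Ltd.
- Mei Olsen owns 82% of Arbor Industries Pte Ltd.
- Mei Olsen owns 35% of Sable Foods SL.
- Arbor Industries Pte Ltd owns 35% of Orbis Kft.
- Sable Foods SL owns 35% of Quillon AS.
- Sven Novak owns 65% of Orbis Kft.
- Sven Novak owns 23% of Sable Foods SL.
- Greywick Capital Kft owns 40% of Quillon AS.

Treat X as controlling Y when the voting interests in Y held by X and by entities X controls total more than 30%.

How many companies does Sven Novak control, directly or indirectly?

Sven holds 65% of Orbis, so Sven controls Orbis.
No other company's threshold is met.
Sven controls 1 company.

1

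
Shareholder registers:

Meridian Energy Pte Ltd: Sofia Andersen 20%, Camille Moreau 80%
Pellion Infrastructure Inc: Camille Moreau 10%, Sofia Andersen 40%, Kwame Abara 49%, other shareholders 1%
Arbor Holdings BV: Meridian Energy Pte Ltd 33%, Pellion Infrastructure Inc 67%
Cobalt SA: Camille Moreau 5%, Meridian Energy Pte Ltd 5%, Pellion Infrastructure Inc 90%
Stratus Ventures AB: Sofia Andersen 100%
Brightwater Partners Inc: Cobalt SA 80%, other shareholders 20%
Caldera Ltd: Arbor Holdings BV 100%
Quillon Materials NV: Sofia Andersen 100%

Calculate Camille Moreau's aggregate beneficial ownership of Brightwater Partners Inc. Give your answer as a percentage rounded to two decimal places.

14.40%

Camille reaches Brightwater along 3 paths.
Via Cobalt: 5% × 80% = 4%.
Via Meridian → Cobalt: 80% × 5% × 80% = 3.2%.
Via Pellion → Cobalt: 10% × 90% × 80% = 7.2%.
Total: 4% + 3.2% + 7.2% = 14.4%.
Rounded: 14.40%.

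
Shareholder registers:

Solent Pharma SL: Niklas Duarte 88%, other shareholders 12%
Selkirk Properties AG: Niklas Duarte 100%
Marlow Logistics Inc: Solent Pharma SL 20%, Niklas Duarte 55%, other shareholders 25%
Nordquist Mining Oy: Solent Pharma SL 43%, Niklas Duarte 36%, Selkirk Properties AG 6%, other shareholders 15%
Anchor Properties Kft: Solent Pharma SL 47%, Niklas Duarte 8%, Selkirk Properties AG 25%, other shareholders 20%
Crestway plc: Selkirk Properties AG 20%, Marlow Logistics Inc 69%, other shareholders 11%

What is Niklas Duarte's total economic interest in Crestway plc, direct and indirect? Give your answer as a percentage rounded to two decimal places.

Niklas reaches Crestway along 3 paths.
Via Selkirk: 100% × 20% = 20%.
Via Solent → Marlow: 88% × 20% × 69% = 12.144%.
Via Marlow: 55% × 69% = 37.95%.
Total: 20% + 12.144% + 37.95% = 70.094%.
Rounded: 70.09%.

70.09%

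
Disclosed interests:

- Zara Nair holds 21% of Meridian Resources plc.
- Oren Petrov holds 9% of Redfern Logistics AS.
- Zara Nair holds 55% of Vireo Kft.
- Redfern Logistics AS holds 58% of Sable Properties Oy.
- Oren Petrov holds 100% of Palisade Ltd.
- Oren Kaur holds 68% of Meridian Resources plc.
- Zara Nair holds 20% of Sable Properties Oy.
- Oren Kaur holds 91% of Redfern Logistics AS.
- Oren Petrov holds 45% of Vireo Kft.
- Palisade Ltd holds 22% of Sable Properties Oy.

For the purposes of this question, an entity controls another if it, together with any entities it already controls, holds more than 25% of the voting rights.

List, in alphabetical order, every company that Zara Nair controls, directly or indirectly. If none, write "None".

Zara holds 55% of Vireo, so Zara controls Vireo.
No other company's threshold is met.

Vireo Kft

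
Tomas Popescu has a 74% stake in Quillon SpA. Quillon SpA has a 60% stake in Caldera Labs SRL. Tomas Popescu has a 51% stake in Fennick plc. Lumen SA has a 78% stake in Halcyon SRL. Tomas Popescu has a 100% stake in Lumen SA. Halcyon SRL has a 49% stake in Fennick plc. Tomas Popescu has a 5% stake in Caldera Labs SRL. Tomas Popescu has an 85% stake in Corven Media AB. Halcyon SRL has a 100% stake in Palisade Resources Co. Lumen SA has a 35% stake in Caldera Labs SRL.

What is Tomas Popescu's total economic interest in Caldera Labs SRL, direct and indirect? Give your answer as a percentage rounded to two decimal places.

Tomas reaches Caldera along 3 paths.
Via Lumen: 100% × 35% = 35%.
Via Quillon: 74% × 60% = 44.4%.
Direct stake: 5% = 5%.
Total: 35% + 44.4% + 5% = 84.4%.
Rounded: 84.40%.

84.40%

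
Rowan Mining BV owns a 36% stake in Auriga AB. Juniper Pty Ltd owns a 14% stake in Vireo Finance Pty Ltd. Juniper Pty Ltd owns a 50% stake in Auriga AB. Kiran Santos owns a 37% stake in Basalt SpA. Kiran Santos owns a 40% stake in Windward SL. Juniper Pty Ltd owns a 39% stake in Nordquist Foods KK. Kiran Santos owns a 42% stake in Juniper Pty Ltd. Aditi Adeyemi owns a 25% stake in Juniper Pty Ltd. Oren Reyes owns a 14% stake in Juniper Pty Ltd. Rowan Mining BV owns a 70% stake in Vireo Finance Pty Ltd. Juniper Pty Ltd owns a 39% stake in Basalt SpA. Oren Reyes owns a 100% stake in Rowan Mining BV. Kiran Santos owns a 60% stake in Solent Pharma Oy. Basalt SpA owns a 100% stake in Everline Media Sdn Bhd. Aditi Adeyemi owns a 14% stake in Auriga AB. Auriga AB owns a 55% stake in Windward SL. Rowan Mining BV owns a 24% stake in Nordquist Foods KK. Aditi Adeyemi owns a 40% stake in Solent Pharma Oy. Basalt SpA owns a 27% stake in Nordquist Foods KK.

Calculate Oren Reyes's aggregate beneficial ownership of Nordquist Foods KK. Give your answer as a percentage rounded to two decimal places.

30.93%

Oren reaches Nordquist along 3 paths.
Via Juniper: 14% × 39% = 5.46%.
Via Juniper → Basalt: 14% × 39% × 27% = 1.4742%.
Via Rowan: 100% × 24% = 24%.
Total: 5.46% + 1.4742% + 24% = 30.9342%.
Rounded: 30.93%.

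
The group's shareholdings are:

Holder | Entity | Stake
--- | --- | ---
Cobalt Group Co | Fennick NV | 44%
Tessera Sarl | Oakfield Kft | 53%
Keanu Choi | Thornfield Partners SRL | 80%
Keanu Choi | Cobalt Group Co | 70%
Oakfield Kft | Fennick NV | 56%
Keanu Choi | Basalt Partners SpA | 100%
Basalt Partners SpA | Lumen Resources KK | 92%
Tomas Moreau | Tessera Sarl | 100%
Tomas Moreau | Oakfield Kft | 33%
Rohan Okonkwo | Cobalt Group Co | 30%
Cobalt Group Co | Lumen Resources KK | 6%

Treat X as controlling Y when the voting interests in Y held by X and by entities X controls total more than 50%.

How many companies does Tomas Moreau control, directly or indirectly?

3

Tomas holds 100% of Tessera, so Tomas controls Tessera.
Tessera and Tomas together hold 53% + 33% = 86% of Oakfield, so Tomas controls Oakfield.
Oakfield holds 56% of Fennick, so Tomas controls Fennick.
No other company's threshold is met.
Tomas controls 3 companies.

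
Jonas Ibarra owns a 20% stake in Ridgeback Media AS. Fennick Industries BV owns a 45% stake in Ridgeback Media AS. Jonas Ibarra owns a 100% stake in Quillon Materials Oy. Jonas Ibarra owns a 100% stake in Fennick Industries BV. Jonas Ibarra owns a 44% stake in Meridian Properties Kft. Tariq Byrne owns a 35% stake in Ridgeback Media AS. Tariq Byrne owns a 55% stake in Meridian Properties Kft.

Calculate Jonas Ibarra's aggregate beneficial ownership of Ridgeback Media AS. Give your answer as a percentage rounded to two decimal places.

65.00%

Jonas reaches Ridgeback along 2 paths.
Direct stake: 20% = 20%.
Via Fennick: 100% × 45% = 45%.
Total: 20% + 45% = 65%.
Rounded: 65.00%.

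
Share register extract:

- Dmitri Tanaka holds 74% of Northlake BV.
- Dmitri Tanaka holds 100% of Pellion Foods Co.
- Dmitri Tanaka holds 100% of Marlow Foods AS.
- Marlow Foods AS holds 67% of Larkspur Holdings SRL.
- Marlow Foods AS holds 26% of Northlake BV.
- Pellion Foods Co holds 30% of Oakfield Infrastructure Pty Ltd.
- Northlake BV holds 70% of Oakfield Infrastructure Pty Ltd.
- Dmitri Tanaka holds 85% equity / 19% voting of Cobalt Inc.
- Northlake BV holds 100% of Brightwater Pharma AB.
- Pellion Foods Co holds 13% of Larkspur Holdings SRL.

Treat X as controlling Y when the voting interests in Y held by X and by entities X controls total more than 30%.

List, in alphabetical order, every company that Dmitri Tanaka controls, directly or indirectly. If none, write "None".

Dmitri holds 100% of Marlow, so Dmitri controls Marlow.
Dmitri holds 100% of Pellion, so Dmitri controls Pellion.
Dmitri and Marlow together hold 74% + 26% = 100% of Northlake, so Dmitri controls Northlake.
Pellion and Marlow together hold 13% + 67% = 80% of Larkspur, so Dmitri controls Larkspur.
Northlake holds 100% of Brightwater, so Dmitri controls Brightwater.
Pellion and Northlake together hold 30% + 70% = 100% of Oakfield, so Dmitri controls Oakfield.
No other company's threshold is met.

Brightwater Pharma AB, Larkspur Holdings SRL, Marlow Foods AS, Northlake BV, Oakfield Infrastructure Pty Ltd, Pellion Foods Co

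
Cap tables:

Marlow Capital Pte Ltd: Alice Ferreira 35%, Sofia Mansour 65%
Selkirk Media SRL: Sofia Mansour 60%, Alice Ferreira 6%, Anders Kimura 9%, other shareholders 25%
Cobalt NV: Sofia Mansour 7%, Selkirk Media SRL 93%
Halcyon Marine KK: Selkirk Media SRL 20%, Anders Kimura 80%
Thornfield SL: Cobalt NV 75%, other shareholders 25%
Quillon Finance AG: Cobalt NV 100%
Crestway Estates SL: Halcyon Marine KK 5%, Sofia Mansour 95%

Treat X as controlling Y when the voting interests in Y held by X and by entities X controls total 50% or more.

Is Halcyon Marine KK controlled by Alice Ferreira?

Alice's largest direct stake is 35% in Marlow, which does not meet the threshold, so Alice controls no company.
Neither Alice nor any entity Alice controls holds any voting interest in Halcyon.
So Alice does not control Halcyon.

No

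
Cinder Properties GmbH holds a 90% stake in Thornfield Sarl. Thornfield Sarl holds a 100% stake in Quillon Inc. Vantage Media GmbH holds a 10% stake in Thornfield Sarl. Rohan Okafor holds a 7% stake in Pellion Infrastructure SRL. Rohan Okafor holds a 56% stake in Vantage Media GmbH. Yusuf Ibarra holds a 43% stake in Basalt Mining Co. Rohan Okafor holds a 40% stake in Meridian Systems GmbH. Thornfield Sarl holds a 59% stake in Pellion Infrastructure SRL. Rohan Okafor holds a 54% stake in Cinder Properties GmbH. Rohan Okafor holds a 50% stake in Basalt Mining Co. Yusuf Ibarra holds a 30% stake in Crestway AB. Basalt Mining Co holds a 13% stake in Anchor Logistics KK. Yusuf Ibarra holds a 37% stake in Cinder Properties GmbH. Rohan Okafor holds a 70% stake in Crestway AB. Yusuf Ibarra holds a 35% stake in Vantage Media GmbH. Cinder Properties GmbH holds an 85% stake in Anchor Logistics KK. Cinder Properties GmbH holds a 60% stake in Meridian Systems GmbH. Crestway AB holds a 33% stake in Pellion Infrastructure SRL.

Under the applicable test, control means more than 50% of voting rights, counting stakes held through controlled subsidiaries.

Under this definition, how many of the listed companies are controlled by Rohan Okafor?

Rohan holds 56% of Vantage, so Rohan controls Vantage.
Rohan holds 70% of Crestway, so Rohan controls Crestway.
Rohan holds 54% of Cinder, so Rohan controls Cinder.
Rohan and Cinder together hold 40% + 60% = 100% of Meridian, so Rohan controls Meridian.
Cinder and Vantage together hold 90% + 10% = 100% of Thornfield, so Rohan controls Thornfield.
Thornfield holds 100% of Quillon, so Rohan controls Quillon.
Crestway and Thornfield and Rohan together hold 33% + 59% + 7% = 99% of Pellion, so Rohan controls Pellion.
Cinder holds 85% of Anchor, so Rohan controls Anchor.
No other company's threshold is met.
Rohan controls 8 companies.

8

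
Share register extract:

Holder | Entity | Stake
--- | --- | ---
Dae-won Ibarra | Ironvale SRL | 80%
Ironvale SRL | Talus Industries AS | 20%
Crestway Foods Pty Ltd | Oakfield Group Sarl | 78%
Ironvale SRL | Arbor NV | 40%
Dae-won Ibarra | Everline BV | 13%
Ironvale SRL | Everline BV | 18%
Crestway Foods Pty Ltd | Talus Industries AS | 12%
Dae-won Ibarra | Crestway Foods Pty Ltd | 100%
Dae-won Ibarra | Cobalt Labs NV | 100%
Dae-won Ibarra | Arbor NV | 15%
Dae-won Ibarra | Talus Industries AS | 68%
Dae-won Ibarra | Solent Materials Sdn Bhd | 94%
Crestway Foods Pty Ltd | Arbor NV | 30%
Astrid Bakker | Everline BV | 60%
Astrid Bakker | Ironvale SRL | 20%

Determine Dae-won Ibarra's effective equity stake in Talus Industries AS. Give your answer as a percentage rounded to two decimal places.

96.00%

Dae-won reaches Talus along 3 paths.
Direct stake: 68% = 68%.
Via Crestway: 100% × 12% = 12%.
Via Ironvale: 80% × 20% = 16%.
Total: 68% + 12% + 16% = 96%.
Rounded: 96.00%.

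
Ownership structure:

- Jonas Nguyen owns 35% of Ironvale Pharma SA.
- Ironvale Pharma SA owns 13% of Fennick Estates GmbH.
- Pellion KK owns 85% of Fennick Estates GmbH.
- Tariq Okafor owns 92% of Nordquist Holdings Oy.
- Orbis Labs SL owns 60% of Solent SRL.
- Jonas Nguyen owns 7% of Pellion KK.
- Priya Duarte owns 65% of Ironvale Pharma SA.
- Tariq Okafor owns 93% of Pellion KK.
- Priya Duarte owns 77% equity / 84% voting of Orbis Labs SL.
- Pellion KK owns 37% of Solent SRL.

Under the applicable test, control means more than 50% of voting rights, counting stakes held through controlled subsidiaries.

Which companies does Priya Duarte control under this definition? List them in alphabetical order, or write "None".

Priya holds 65% of Ironvale, so Priya controls Ironvale.
Priya holds 84% of Orbis, so Priya controls Orbis.
Orbis holds 60% of Solent, so Priya controls Solent.
No other company's threshold is met.

Ironvale Pharma SA, Orbis Labs SL, Solent SRL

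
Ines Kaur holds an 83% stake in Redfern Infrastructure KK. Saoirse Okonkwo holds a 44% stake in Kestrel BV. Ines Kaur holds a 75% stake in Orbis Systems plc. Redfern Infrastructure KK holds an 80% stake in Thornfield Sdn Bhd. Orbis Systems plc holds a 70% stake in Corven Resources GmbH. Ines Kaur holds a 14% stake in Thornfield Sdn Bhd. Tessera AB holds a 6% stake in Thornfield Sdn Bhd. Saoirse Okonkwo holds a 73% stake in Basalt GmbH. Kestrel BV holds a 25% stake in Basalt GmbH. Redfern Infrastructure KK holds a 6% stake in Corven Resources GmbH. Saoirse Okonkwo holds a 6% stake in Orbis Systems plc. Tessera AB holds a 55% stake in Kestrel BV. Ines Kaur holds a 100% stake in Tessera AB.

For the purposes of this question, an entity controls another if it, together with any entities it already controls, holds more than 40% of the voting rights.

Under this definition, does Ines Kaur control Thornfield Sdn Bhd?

Yes

Ines holds 100% of Tessera, so Ines controls Tessera.
Ines holds 83% of Redfern, so Ines controls Redfern.
Tessera and Redfern and Ines together hold 6% + 80% + 14% = 100% of Thornfield, so Ines controls Thornfield.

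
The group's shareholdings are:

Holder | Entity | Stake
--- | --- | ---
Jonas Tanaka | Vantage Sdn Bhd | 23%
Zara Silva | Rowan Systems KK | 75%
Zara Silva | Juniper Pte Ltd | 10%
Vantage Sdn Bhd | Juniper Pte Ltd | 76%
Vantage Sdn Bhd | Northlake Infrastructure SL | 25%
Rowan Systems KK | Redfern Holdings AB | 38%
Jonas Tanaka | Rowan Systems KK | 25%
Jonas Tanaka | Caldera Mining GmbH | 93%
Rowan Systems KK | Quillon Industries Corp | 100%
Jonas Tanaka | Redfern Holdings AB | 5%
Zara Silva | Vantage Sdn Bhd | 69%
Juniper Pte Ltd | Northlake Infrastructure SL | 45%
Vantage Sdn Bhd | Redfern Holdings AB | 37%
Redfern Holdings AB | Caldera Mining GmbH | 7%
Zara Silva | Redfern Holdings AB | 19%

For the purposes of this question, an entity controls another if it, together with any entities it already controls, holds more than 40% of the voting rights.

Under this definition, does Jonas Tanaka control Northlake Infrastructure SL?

Jonas holds 93% of Caldera, so Jonas controls Caldera.
Neither Jonas nor any entity Jonas controls holds any voting interest in Northlake.
So Jonas does not control Northlake.

No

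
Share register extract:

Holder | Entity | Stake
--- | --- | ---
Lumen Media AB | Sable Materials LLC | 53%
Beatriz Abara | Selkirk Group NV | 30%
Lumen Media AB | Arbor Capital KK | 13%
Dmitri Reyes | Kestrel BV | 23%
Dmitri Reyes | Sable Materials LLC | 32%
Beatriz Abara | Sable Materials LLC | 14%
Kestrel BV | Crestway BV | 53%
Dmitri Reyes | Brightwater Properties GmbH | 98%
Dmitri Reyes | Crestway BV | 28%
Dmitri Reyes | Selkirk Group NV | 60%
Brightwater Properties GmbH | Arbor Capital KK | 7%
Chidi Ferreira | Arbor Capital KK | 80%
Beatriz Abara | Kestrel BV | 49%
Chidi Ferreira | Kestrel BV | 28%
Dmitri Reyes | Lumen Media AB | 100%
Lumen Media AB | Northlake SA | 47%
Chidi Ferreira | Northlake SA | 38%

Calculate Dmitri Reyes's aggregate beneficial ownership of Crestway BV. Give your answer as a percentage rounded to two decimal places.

Dmitri reaches Crestway along 2 paths.
Direct stake: 28% = 28%.
Via Kestrel: 23% × 53% = 12.19%.
Total: 28% + 12.19% = 40.19%.

40.19%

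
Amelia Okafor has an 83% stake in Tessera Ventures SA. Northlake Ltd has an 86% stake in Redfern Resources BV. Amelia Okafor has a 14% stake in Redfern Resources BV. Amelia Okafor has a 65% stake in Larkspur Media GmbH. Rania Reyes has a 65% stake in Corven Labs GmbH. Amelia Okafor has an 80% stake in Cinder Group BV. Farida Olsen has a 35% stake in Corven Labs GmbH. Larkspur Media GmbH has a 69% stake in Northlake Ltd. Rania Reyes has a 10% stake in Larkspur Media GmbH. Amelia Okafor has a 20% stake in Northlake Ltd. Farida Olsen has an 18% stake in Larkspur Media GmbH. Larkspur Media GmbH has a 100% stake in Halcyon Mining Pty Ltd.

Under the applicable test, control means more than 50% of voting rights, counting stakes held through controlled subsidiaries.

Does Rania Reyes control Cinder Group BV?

No

Rania holds 65% of Corven, so Rania controls Corven.
Neither Rania nor any entity Rania controls holds any voting interest in Cinder.
So Rania does not control Cinder.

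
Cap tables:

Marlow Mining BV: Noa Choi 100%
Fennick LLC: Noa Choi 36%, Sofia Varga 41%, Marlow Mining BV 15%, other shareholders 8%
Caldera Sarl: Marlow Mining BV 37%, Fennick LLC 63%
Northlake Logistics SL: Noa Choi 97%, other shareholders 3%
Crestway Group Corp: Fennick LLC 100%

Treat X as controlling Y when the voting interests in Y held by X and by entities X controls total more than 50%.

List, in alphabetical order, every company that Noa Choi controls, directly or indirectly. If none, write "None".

Caldera Sarl, Crestway Group Corp, Fennick LLC, Marlow Mining BV, Northlake Logistics SL

Noa holds 100% of Marlow, so Noa controls Marlow.
Noa and Marlow together hold 36% + 15% = 51% of Fennick, so Noa controls Fennick.
Marlow and Fennick together hold 37% + 63% = 100% of Caldera, so Noa controls Caldera.
Noa holds 97% of Northlake, so Noa controls Northlake.
Fennick holds 100% of Crestway, so Noa controls Crestway.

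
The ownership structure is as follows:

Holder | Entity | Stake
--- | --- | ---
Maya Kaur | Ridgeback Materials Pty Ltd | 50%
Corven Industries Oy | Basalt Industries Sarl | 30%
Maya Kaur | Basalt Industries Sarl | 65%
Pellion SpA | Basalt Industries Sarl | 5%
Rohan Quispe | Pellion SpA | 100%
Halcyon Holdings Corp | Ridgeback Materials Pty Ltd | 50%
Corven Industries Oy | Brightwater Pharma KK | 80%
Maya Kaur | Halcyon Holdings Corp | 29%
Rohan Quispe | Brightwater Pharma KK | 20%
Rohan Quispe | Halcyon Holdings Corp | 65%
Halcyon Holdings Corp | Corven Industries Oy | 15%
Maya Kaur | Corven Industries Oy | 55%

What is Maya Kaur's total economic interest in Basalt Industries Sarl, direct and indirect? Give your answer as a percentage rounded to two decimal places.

Maya reaches Basalt along 3 paths.
Direct stake: 65% = 65%.
Via Halcyon → Corven: 29% × 15% × 30% = 1.305%.
Via Corven: 55% × 30% = 16.5%.
Total: 65% + 1.305% + 16.5% = 82.805%.
Rounded: 82.81%.

82.81%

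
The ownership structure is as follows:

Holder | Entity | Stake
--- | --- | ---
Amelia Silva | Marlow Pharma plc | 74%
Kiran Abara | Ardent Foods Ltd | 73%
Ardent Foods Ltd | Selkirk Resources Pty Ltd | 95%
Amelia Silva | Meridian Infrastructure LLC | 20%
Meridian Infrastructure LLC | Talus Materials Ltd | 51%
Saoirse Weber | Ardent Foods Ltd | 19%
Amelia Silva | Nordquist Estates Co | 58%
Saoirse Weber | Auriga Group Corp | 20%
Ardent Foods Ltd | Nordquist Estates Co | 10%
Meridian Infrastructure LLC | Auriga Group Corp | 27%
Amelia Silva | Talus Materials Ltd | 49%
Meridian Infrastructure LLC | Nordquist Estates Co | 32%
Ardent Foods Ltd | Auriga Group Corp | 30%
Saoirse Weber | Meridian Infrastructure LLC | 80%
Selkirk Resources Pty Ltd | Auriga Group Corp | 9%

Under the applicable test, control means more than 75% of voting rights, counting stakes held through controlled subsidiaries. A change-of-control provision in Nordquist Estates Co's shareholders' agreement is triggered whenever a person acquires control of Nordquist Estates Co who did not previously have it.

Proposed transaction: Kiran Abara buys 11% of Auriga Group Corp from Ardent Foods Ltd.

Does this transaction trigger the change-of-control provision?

No

The purchase adds only to Kiran's holdings (Ardent's stake shrinks), so Kiran is the only person who could newly come to control Nordquist.
Kiran's largest direct stake is 73% in Ardent, which does not meet the threshold, so Kiran controls no company.
Neither Kiran nor any entity Kiran controls holds any voting interest in Nordquist.
So before the transaction, Kiran does not control Nordquist.
After the purchase, Kiran holds 11% of Auriga directly, and Ardent's stake falls to 19%.
Kiran's side now holds 11% of Auriga, not > 75%, so Kiran still does not control Auriga.
After the transaction, neither Kiran nor any entity Kiran controls holds a voting interest in Nordquist, so Kiran still does not control it.
No new person acquires control, so the clause is not triggered.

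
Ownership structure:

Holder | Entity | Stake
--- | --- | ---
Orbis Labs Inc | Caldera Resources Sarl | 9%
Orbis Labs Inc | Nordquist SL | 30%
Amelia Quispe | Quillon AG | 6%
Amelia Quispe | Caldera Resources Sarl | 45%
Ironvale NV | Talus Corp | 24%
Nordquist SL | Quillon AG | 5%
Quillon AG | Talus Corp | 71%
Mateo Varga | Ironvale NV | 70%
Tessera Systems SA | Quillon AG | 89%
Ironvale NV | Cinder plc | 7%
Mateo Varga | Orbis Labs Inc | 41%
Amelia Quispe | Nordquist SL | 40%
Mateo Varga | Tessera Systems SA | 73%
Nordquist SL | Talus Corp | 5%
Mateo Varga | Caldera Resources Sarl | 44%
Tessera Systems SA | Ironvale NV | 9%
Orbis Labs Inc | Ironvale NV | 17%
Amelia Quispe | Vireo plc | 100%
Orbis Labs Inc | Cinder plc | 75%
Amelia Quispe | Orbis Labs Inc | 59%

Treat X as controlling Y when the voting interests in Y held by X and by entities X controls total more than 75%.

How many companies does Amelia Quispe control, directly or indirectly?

Amelia holds 100% of Vireo, so Amelia controls Vireo.
No other company's threshold is met.
Amelia controls 1 company.

1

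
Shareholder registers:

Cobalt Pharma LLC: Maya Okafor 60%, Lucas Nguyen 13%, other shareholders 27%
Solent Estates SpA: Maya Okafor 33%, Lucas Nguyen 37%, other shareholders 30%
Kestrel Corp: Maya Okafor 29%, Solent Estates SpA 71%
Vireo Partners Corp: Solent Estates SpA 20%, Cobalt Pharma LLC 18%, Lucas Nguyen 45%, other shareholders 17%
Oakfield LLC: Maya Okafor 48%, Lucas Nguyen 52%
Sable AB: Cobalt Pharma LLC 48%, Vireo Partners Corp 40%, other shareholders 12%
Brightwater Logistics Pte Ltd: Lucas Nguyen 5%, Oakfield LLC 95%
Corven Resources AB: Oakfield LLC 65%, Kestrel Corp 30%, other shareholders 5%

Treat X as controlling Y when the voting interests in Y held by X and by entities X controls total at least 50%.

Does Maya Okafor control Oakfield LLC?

Maya holds 60% of Cobalt, so Maya controls Cobalt.
In Oakfield, Maya's side holds only 48%, not ≥ 50%.
So Maya does not control Oakfield.

No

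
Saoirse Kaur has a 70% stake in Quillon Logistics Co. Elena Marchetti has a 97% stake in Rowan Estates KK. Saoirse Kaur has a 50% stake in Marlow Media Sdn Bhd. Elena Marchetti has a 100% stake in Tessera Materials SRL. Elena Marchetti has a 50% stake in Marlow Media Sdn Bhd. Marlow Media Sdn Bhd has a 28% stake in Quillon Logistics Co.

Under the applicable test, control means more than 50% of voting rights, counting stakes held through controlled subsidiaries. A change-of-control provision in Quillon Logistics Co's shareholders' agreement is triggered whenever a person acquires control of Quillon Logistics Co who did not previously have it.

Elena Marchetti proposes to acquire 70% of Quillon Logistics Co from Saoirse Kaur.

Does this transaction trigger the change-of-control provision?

Yes

The purchase adds only to Elena's holdings (Saoirse's stake shrinks), so Elena is the only person who could newly come to control Quillon.
Elena holds 100% of Tessera, so Elena controls Tessera.
Elena holds 97% of Rowan, so Elena controls Rowan.
Neither Elena nor any entity Elena controls holds any voting interest in Quillon.
So before the transaction, Elena does not control Quillon.
After the purchase, Elena holds 70% of Quillon directly, and Saoirse's stake falls to 0%.
Elena holds 70% of Quillon, so Elena controls Quillon.
Elena did not control Quillon before and does after, so the clause is triggered.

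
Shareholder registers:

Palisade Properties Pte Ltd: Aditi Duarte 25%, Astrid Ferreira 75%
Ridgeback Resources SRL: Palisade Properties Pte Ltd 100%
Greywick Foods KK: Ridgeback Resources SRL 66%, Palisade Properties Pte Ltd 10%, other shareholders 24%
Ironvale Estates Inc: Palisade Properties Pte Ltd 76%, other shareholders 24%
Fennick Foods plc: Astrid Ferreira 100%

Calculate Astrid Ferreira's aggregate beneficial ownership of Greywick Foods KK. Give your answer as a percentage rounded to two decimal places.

57.00%

Astrid reaches Greywick along 2 paths.
Via Palisade → Ridgeback: 75% × 100% × 66% = 49.5%.
Via Palisade: 75% × 10% = 7.5%.
Total: 49.5% + 7.5% = 57%.
Rounded: 57.00%.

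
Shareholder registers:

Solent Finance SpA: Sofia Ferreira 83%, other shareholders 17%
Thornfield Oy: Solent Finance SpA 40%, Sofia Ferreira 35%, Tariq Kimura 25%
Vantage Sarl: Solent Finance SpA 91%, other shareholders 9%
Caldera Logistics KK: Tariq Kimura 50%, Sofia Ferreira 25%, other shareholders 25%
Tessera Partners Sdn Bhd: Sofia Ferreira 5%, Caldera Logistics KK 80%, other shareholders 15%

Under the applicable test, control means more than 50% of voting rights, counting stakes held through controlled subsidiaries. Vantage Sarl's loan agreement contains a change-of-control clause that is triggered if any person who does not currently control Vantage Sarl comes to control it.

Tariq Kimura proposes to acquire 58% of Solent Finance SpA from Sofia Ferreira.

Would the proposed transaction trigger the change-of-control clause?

The purchase adds only to Tariq's holdings (Sofia's stake shrinks), so Tariq is the only person who could newly come to control Vantage.
Tariq's largest direct stake is 50% in Caldera, which does not meet the threshold, so Tariq controls no company.
Neither Tariq nor any entity Tariq controls holds any voting interest in Vantage.
So before the transaction, Tariq does not control Vantage.
After the purchase, Tariq holds 58% of Solent directly, and Sofia's stake falls to 25%.
Tariq holds 58% of Solent, so Tariq controls Solent.
Solent holds 91% of Vantage, so Tariq controls Vantage.
Tariq did not control Vantage before and does after, so the clause is triggered.

Yes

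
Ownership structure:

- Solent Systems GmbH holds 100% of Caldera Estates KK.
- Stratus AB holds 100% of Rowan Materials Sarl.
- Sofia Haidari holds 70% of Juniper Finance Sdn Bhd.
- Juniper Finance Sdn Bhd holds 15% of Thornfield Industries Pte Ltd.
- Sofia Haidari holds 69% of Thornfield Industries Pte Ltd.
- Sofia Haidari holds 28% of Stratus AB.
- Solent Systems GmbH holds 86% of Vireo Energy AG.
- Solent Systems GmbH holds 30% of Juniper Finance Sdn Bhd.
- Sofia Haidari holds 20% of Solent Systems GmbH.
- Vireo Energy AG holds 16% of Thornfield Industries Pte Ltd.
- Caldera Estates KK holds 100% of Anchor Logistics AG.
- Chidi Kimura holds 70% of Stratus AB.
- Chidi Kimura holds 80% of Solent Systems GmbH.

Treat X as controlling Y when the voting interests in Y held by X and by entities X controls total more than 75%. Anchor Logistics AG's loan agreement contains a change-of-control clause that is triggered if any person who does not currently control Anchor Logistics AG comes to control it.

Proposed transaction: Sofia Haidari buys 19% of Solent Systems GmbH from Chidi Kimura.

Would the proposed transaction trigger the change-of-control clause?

No

The purchase adds only to Sofia's holdings (Chidi's stake shrinks), so Sofia is the only person who could newly come to control Anchor.
Sofia's largest direct stake is 70% in Juniper, which does not meet the threshold, so Sofia controls no company.
Neither Sofia nor any entity Sofia controls holds any voting interest in Anchor.
So before the transaction, Sofia does not control Anchor.
After the purchase, Sofia's direct stake in Solent rises to 20% + 19% = 39%, and Chidi's stake falls to 61%.
Sofia's side now holds 39% of Solent, not > 75%, so Sofia still does not control Solent.
After the transaction, neither Sofia nor any entity Sofia controls holds a voting interest in Anchor, so Sofia still does not control it.
No new person acquires control, so the clause is not triggered.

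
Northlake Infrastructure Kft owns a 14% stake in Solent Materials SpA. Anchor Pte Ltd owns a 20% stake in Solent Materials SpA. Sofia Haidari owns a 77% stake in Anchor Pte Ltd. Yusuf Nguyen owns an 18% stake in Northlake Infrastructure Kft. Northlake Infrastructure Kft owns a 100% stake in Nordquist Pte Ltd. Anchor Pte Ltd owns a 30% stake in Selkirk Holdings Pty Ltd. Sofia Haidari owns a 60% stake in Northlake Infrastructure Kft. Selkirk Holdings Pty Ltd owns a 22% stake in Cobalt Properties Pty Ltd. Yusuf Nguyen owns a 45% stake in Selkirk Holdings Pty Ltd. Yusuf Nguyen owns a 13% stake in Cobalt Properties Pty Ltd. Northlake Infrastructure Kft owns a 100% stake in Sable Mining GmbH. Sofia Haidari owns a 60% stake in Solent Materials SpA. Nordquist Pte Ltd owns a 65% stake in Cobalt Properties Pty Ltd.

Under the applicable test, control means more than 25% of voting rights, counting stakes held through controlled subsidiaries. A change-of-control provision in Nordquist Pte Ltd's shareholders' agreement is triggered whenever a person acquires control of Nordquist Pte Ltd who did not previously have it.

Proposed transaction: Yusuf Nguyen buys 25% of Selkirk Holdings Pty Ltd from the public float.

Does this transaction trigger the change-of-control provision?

No

The purchase changes only Yusuf's holdings, so Yusuf is the only person who could newly come to control Nordquist.
Yusuf holds 45% of Selkirk, so Yusuf controls Selkirk.
Selkirk and Yusuf together hold 22% + 13% = 35% of Cobalt, so Yusuf controls Cobalt.
Neither Yusuf nor any entity Yusuf controls holds any voting interest in Nordquist.
So before the transaction, Yusuf does not control Nordquist.
After the purchase, Yusuf's direct stake in Selkirk rises to 45% + 25% = 70%.
Yusuf holds 70% of Selkirk, so Yusuf controls Selkirk.
After the transaction, neither Yusuf nor any entity Yusuf controls holds a voting interest in Nordquist, so Yusuf still does not control it.
No new person acquires control, so the clause is not triggered.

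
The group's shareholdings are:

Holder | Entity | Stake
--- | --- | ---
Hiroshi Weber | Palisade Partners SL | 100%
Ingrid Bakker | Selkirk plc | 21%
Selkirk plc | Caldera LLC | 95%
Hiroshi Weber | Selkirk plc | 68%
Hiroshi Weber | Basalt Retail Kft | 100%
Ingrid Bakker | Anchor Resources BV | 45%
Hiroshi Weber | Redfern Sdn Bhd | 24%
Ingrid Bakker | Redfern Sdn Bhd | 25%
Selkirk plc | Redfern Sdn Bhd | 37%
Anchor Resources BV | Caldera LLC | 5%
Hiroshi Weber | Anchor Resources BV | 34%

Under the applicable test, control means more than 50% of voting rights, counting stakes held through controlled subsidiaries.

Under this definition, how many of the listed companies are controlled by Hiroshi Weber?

5

Hiroshi holds 68% of Selkirk, so Hiroshi controls Selkirk.
Hiroshi holds 100% of Palisade, so Hiroshi controls Palisade.
Selkirk holds 95% of Caldera, so Hiroshi controls Caldera.
Selkirk and Hiroshi together hold 37% + 24% = 61% of Redfern, so Hiroshi controls Redfern.
Hiroshi holds 100% of Basalt, so Hiroshi controls Basalt.
No other company's threshold is met.
Hiroshi controls 5 companies.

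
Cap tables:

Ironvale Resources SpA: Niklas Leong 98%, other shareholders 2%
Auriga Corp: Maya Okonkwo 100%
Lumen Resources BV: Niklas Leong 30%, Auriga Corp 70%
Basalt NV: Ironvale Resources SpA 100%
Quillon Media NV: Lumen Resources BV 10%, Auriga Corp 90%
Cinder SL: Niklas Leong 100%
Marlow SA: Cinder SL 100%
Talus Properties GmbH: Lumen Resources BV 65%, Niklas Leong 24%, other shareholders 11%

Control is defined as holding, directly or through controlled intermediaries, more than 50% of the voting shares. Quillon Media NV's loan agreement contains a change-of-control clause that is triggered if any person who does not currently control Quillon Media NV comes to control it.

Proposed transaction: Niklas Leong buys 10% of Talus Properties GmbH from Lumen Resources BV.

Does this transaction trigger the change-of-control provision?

The purchase adds only to Niklas's holdings (Lumen's stake shrinks), so Niklas is the only person who could newly come to control Quillon.
Niklas holds 98% of Ironvale, so Niklas controls Ironvale.
Ironvale holds 100% of Basalt, so Niklas controls Basalt.
Niklas holds 100% of Cinder, so Niklas controls Cinder.
Cinder holds 100% of Marlow, so Niklas controls Marlow.
Neither Niklas nor any entity Niklas controls holds any voting interest in Quillon.
So before the transaction, Niklas does not control Quillon.
After the purchase, Niklas's direct stake in Talus rises to 24% + 10% = 34%, and Lumen's stake falls to 55%.
Niklas's side now holds 34% of Talus, not > 50%, so Niklas still does not control Talus.
After the transaction, neither Niklas nor any entity Niklas controls holds a voting interest in Quillon, so Niklas still does not control it.
No new person acquires control, so the clause is not triggered.

No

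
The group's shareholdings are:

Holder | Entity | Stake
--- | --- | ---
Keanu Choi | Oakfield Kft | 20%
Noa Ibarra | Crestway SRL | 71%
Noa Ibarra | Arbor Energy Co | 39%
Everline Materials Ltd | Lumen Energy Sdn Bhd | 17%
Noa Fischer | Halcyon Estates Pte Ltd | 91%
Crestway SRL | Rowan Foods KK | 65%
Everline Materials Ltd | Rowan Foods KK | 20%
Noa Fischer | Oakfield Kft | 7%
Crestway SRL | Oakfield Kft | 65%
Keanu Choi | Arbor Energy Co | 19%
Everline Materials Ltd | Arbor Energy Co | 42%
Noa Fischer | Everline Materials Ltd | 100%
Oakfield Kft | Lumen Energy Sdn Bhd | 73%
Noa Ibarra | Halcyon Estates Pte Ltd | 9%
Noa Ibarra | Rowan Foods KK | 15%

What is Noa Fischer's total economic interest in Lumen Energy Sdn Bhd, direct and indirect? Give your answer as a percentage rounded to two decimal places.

Noa Fischer reaches Lumen along 2 paths.
Via Oakfield: 7% × 73% = 5.11%.
Via Everline: 100% × 17% = 17%.
Total: 5.11% + 17% = 22.11%.

22.11%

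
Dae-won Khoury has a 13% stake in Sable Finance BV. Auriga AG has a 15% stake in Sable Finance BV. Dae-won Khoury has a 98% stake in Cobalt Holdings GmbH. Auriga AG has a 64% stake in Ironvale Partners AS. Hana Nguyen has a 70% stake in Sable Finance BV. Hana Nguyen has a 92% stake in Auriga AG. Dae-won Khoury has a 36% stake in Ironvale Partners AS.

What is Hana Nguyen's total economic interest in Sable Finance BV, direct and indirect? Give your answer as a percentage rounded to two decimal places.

83.80%

Hana reaches Sable along 2 paths.
Direct stake: 70% = 70%.
Via Auriga: 92% × 15% = 13.8%.
Total: 70% + 13.8% = 83.8%.
Rounded: 83.80%.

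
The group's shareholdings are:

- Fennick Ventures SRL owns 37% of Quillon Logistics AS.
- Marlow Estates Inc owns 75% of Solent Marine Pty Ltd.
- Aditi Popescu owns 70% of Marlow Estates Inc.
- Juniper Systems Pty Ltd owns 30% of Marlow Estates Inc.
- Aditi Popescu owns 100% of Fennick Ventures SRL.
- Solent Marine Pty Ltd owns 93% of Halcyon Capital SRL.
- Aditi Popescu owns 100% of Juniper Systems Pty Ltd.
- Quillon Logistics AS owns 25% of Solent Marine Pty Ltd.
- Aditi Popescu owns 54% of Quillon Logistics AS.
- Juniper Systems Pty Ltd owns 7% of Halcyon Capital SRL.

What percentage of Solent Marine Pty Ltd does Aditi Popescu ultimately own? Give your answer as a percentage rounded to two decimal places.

Aditi reaches Solent along 4 paths.
Via Fennick → Quillon: 100% × 37% × 25% = 9.25%.
Via Quillon: 54% × 25% = 13.5%.
Via Juniper → Marlow: 100% × 30% × 75% = 22.5%.
Via Marlow: 70% × 75% = 52.5%.
Total: 9.25% + 13.5% + 22.5% + 52.5% = 97.75%.

97.75%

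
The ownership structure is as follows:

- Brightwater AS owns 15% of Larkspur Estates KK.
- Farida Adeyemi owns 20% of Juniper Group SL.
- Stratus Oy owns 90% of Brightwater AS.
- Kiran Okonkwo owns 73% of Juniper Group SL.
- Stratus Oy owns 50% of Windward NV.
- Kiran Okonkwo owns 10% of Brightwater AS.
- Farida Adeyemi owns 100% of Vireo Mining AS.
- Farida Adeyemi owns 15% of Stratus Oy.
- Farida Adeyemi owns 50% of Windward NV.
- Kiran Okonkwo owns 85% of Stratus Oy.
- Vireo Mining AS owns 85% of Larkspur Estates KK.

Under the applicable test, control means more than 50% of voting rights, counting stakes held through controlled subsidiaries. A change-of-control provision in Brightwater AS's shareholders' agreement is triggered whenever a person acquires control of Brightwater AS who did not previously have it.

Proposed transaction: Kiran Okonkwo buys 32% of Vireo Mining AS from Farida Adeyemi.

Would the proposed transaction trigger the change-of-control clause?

No

The purchase adds only to Kiran's holdings (Farida's stake shrinks), so Kiran is the only person who could newly come to control Brightwater.
Kiran holds 85% of Stratus, so Kiran controls Stratus.
Stratus and Kiran together hold 90% + 10% = 100% of Brightwater, so Kiran controls Brightwater.
So Kiran already controls Brightwater before the transaction.
After the purchase, Kiran holds 32% of Vireo directly, and Farida's stake falls to 68%.
Kiran controlled Brightwater already, so this is not a new person acquiring control; every other person's position is unchanged or reduced.
No new person acquires control, so the clause is not triggered.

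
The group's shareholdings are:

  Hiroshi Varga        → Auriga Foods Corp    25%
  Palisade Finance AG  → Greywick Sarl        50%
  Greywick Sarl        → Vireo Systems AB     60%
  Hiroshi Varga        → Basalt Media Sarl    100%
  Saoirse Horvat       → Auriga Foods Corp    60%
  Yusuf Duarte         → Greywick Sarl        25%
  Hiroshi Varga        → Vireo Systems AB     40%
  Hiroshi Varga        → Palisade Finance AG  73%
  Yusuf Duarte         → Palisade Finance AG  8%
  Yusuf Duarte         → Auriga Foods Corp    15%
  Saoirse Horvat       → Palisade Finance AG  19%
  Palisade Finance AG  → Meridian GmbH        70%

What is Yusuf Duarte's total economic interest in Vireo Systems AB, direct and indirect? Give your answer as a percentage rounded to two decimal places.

17.40%

Yusuf reaches Vireo along 2 paths.
Via Palisade → Greywick: 8% × 50% × 60% = 2.4%.
Via Greywick: 25% × 60% = 15%.
Total: 2.4% + 15% = 17.4%.
Rounded: 17.40%.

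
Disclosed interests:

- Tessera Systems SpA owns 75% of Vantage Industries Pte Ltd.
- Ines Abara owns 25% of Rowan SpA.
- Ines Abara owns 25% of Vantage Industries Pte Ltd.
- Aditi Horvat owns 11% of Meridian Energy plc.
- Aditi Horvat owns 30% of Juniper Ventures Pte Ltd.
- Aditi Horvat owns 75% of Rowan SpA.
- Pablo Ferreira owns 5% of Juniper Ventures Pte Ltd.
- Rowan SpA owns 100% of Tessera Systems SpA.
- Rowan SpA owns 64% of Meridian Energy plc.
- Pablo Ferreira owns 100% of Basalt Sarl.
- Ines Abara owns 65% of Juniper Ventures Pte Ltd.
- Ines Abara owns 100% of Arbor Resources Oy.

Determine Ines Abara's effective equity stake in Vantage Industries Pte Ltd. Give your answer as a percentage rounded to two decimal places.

Ines reaches Vantage along 2 paths.
Via Rowan → Tessera: 25% × 100% × 75% = 18.75%.
Direct stake: 25% = 25%.
Total: 18.75% + 25% = 43.75%.

43.75%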